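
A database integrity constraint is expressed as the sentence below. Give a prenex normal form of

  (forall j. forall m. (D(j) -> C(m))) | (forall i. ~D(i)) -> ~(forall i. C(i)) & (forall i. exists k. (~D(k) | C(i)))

exists j. exists m. exists i. exists b. forall q. exists k. (D(j) & ~C(m) & D(i) | ~C(b) & (~D(k) | C(q)))

First replace A → B with ¬A ∨ B.
  ~((forall j. forall m. (~D(j) | C(m))) | (forall i. ~D(i))) | ~(forall i. C(i)) & (forall i. exists k. (~D(k) | C(i)))
Move each ¬ inward, flipping quantifiers it crosses:
  (exists j. exists m. (D(j) & ~C(m))) & (exists i. D(i)) | (exists i. ~C(i)) & (forall i. exists k. (~D(k) | C(i)))
Give each quantifier a distinct variable: i↦b, i↦q.
  (exists j. exists m. (D(j) & ~C(m))) & (exists i. D(i)) | (exists b. ~C(b)) & (forall q. exists k. (~D(k) | C(q)))
Extract every quantifier outward, since the variables are now distinct and don't occur free across branches:
  exists j. exists m. exists i. exists b. forall q. exists k. (D(j) & ~C(m) & D(i) | ~C(b) & (~D(k) | C(q)))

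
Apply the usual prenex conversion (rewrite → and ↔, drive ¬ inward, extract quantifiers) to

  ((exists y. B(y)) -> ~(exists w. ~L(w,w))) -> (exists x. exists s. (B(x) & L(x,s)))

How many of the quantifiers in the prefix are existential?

Eliminate → and ↔ using ¬ and ∨.
  ~(~(exists y. B(y)) | ~(exists w. ~L(w,w))) | (exists x. exists s. (B(x) & L(x,s)))
Move each ¬ inward, flipping quantifiers it crosses:
  (exists y. B(y)) & (exists w. ~L(w,w)) | (exists x. exists s. (B(x) & L(x,s)))
All bound variables are already distinct, so no renaming is needed.
Extract every quantifier outward, since the variables are now distinct and don't occur free across branches:
  exists y. exists w. exists x. exists s. (B(y) & ~L(w,w) | B(x) & L(x,s))
The prefix is exists y exists w exists x exists s: 0 universal, 4 existential.

4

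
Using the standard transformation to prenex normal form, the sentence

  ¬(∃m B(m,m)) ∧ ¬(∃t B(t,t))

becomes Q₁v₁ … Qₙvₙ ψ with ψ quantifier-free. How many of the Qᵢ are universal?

Push ¬ through the quantifiers and connectives to reach negation normal form:
  (∀m ¬B(m,m)) ∧ (∀t ¬B(t,t))
All bound variables are already distinct, so no renaming is needed.
Finally move all quantifiers to the prefix:
  ∀m ∀t (¬B(m,m) ∧ ¬B(t,t))
The prefix is ∀m ∀t: 2 universal, 0 existential.

2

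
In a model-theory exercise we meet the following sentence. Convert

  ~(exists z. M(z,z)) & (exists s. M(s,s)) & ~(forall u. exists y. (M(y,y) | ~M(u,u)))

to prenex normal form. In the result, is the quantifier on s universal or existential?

Move each ¬ inward, flipping quantifiers it crosses:
  (forall z. ~M(z,z)) & (exists s. M(s,s)) & (exists u. forall y. (~M(y,y) & M(u,u)))
Extract every quantifier outward, since the variables are now distinct and don't occur free across branches:
  forall z. exists s. exists u. forall y. (~M(z,z) & M(s,s) & ~M(y,y) & M(u,u))
The quantifier exists s sits under an even number of negations, so it remains existential.

existential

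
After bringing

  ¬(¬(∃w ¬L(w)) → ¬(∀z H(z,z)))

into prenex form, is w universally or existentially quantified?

First replace A → B with ¬A ∨ B.
  ¬(¬¬(∃w ¬L(w)) ∨ ¬(∀z H(z,z)))
Push ¬ through the quantifiers and connectives to reach negation normal form:
  (∀w L(w)) ∧ (∀z H(z,z))
Pull the quantifiers to the front (each side's bound variable is not free in the other side):
  ∀w ∀z (L(w) ∧ H(z,z))
The quantifier ∃w sits under an odd number of negations (counting the antecedent side of each →), so it flips to ∀w.

universal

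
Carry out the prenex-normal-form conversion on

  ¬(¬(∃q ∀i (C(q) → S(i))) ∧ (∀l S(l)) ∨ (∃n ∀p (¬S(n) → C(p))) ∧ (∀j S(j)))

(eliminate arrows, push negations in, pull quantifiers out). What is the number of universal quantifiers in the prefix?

2

Rewrite implications/biconditionals: A → B as ¬A ∨ B.
  ¬(¬(∃q ∀i (¬C(q) ∨ S(i))) ∧ (∀l S(l)) ∨ (∃n ∀p (¬¬S(n) ∨ C(p))) ∧ (∀j S(j)))
Move each ¬ inward, flipping quantifiers it crosses:
  ((∃q ∀i (¬C(q) ∨ S(i))) ∨ (∃l ¬S(l))) ∧ ((∀n ∃p (¬S(n) ∧ ¬C(p))) ∨ (∃j ¬S(j)))
All bound variables are already distinct, so no renaming is needed.
Finally move all quantifiers to the prefix:
  ∃q ∀i ∃l ∀n ∃p ∃j ((¬C(q) ∨ S(i) ∨ ¬S(l)) ∧ (¬S(n) ∧ ¬C(p) ∨ ¬S(j)))
The prefix is ∃q ∀i ∃l ∀n ∃p ∃j: 2 universal, 4 existential.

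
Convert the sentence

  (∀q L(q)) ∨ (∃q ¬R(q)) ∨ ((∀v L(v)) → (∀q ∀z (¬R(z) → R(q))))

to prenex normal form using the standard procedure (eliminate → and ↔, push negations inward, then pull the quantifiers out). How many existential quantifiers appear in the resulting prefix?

Rewrite implications/biconditionals: A → B as ¬A ∨ B.
  (∀q L(q)) ∨ (∃q ¬R(q)) ∨ ¬(∀v L(v)) ∨ (∀q ∀z (¬¬R(z) ∨ R(q)))
Move each ¬ inward, flipping quantifiers it crosses:
  (∀q L(q)) ∨ (∃q ¬R(q)) ∨ (∃v ¬L(v)) ∨ (∀q ∀z (R(z) ∨ R(q)))
Rename bound variables to avoid capture: q↦a, q↦x1.
  (∀q L(q)) ∨ (∃a ¬R(a)) ∨ (∃v ¬L(v)) ∨ (∀x1 ∀z (R(z) ∨ R(x1)))
Pull the quantifiers to the front (each side's bound variable is not free in the other side):
  ∀q ∃a ∃v ∀x1 ∀z (L(q) ∨ ¬R(a) ∨ ¬L(v) ∨ R(z) ∨ R(x1))
The prefix is ∀q ∃a ∃v ∀x1 ∀z: 3 universal, 2 existential.

2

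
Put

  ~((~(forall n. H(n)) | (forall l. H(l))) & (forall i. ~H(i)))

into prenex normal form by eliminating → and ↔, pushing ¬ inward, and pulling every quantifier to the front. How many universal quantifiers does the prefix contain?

Move each ¬ inward, flipping quantifiers it crosses:
  (forall n. H(n)) & (exists l. ~H(l)) | (exists i. H(i))
All bound variables are already distinct, so no renaming is needed.
Extract every quantifier outward, since the variables are now distinct and don't occur free across branches:
  forall n. exists l. exists i. (H(n) & ~H(l) | H(i))
The prefix is forall n exists l exists i: 1 universal, 2 existential.

1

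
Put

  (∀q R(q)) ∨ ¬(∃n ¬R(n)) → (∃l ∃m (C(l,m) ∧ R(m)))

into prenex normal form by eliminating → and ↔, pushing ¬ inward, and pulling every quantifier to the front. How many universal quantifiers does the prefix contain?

Rewrite implications/biconditionals: A → B as ¬A ∨ B.
  ¬((∀q R(q)) ∨ ¬(∃n ¬R(n))) ∨ (∃l ∃m (C(l,m) ∧ R(m)))
Move each ¬ inward, flipping quantifiers it crosses:
  (∃q ¬R(q)) ∧ (∃n ¬R(n)) ∨ (∃l ∃m (C(l,m) ∧ R(m)))
Pull the quantifiers to the front (each side's bound variable is not free in the other side):
  ∃q ∃n ∃l ∃m (¬R(q) ∧ ¬R(n) ∨ C(l,m) ∧ R(m))
The prefix is ∃q ∃n ∃l ∃m: 0 universal, 4 existential.

0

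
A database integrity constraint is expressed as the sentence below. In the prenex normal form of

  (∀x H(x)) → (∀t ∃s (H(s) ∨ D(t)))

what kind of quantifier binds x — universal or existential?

First replace A → B with ¬A ∨ B.
  ¬(∀x H(x)) ∨ (∀t ∃s (H(s) ∨ D(t)))
Push ¬ through the quantifiers and connectives to reach negation normal form:
  (∃x ¬H(x)) ∨ (∀t ∃s (H(s) ∨ D(t)))
Finally move all quantifiers to the prefix:
  ∃x ∀t ∃s (¬H(x) ∨ H(s) ∨ D(t))
The quantifier ∀x sits under an odd number of negations (counting the antecedent side of each →), so it flips to ∃x.

existential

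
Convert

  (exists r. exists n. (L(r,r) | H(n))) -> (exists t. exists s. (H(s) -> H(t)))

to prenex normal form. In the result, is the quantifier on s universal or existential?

existential

Rewrite implications/biconditionals: A → B as ¬A ∨ B.
  ~(exists r. exists n. (L(r,r) | H(n))) | (exists t. exists s. (~H(s) | H(t)))
Move each ¬ inward, flipping quantifiers it crosses:
  (forall r. forall n. (~L(r,r) & ~H(n))) | (exists t. exists s. (~H(s) | H(t)))
All bound variables are already distinct, so no renaming is needed.
Finally move all quantifiers to the prefix:
  forall r. forall n. exists t. exists s. (~L(r,r) & ~H(n) | ~H(s) | H(t))
The quantifier exists s sits under an even number of negations (counting the antecedent side of each →), so it remains existential.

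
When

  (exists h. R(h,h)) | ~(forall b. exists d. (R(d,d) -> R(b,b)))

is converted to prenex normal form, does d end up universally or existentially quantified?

universal

First replace A → B with ¬A ∨ B.
  (exists h. R(h,h)) | ~(forall b. exists d. (~R(d,d) | R(b,b)))
Move each ¬ inward, flipping quantifiers it crosses:
  (exists h. R(h,h)) | (exists b. forall d. (R(d,d) & ~R(b,b)))
Extract every quantifier outward, since the variables are now distinct and don't occur free across branches:
  exists h. exists b. forall d. (R(h,h) | R(d,d) & ~R(b,b))
The quantifier exists d sits under an odd number of negations (counting the antecedent side of each →), so it flips to forall d.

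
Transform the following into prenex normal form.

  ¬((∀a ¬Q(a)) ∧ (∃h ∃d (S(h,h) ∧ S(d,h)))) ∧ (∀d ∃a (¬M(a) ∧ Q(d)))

Move each ¬ inward, flipping quantifiers it crosses:
  ((∃a Q(a)) ∨ (∀h ∀d (¬S(h,h) ∨ ¬S(d,h)))) ∧ (∀d ∃a (¬M(a) ∧ Q(d)))
Rename bound variables to avoid capture: d↦p, a↦v1.
  ((∃a Q(a)) ∨ (∀h ∀d (¬S(h,h) ∨ ¬S(d,h)))) ∧ (∀p ∃v1 (¬M(v1) ∧ Q(p)))
Finally move all quantifiers to the prefix:
  ∃a ∀h ∀d ∀p ∃v1 ((Q(a) ∨ ¬S(h,h) ∨ ¬S(d,h)) ∧ ¬M(v1) ∧ Q(p))

∃a ∀h ∀d ∀p ∃v1 ((Q(a) ∨ ¬S(h,h) ∨ ¬S(d,h)) ∧ ¬M(v1) ∧ Q(p))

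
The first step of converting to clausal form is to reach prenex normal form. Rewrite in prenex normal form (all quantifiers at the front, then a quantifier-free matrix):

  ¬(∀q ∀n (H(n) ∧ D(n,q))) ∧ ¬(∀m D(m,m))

∃q ∃n ∃m ((¬H(n) ∨ ¬D(n,q)) ∧ ¬D(m,m))

Push ¬ through the quantifiers and connectives to reach negation normal form:
  (∃q ∃n (¬H(n) ∨ ¬D(n,q))) ∧ (∃m ¬D(m,m))
Finally move all quantifiers to the prefix:
  ∃q ∃n ∃m ((¬H(n) ∨ ¬D(n,q)) ∧ ¬D(m,m))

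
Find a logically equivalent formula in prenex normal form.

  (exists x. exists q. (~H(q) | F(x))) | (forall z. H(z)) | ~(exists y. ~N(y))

exists x. exists q. forall z. forall y. (~H(q) | F(x) | H(z) | N(y))

Push ¬ through the quantifiers and connectives to reach negation normal form:
  (exists x. exists q. (~H(q) | F(x))) | (forall z. H(z)) | (forall y. N(y))
All bound variables are already distinct, so no renaming is needed.
Pull the quantifiers to the front (each side's bound variable is not free in the other side):
  exists x. exists q. forall z. forall y. (~H(q) | F(x) | H(z) | N(y))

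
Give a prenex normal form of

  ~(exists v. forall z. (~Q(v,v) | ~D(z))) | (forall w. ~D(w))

forall v. exists z. forall w. (Q(v,v) & D(z) | ~D(w))

Drive negations inward (¬∀x A ≡ ∃x ¬A, ¬∃x A ≡ ∀x ¬A, De Morgan for ∧/∨):
  (forall v. exists z. (Q(v,v) & D(z))) | (forall w. ~D(w))
All bound variables are already distinct, so no renaming is needed.
Extract every quantifier outward, since the variables are now distinct and don't occur free across branches:
  forall v. exists z. forall w. (Q(v,v) & D(z) | ~D(w))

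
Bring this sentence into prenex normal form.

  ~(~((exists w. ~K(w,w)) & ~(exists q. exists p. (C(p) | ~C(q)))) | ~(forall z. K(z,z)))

Move each ¬ inward, flipping quantifiers it crosses:
  (exists w. ~K(w,w)) & (forall q. forall p. (~C(p) & C(q))) & (forall z. K(z,z))
All bound variables are already distinct, so no renaming is needed.
Pull the quantifiers to the front (each side's bound variable is not free in the other side):
  exists w. forall q. forall p. forall z. (~K(w,w) & ~C(p) & C(q) & K(z,z))

exists w. forall q. forall p. forall z. (~K(w,w) & ~C(p) & C(q) & K(z,z))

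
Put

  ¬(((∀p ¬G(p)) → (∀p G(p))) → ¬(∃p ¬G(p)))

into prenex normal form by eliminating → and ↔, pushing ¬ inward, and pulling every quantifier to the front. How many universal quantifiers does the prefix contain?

1

First replace A → B with ¬A ∨ B.
  ¬(¬(¬(∀p ¬G(p)) ∨ (∀p G(p))) ∨ ¬(∃p ¬G(p)))
Move each ¬ inward, flipping quantifiers it crosses:
  ((∃p G(p)) ∨ (∀p G(p))) ∧ (∃p ¬G(p))
Standardize variables apart so no two quantifiers bind the same name: p↦z, p↦z1.
  ((∃p G(p)) ∨ (∀z G(z))) ∧ (∃z1 ¬G(z1))
Finally move all quantifiers to the prefix:
  ∃p ∀z ∃z1 ((G(p) ∨ G(z)) ∧ ¬G(z1))
The prefix is ∃p ∀z ∃z1: 1 universal, 2 existential.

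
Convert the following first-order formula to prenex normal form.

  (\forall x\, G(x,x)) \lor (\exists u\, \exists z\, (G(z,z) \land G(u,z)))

\forall x\, \exists u\, \exists z\, (G(x,x) \lor G(z,z) \land G(u,z))

Pull the quantifiers to the front (each side's bound variable is not free in the other side):
  \forall x\, \exists u\, \exists z\, (G(x,x) \lor G(z,z) \land G(u,z))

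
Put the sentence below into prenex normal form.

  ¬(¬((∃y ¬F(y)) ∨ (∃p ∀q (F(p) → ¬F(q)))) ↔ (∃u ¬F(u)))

∀y ∀p ∃q ∀u ∃v ∃c ∃w ∀w1 (F(y) ∧ F(p) ∧ F(q) ∧ F(u) ∨ ¬F(v) ∧ (¬F(c) ∨ ¬F(w) ∨ ¬F(w1)))

Eliminate → and ↔ using ¬ and ∨; A ↔ B as (¬A ∨ B) ∧ (¬B ∨ A).
  ¬((¬¬((∃y ¬F(y)) ∨ (∃p ∀q (¬F(p) ∨ ¬F(q)))) ∨ (∃u ¬F(u))) ∧ (¬(∃u ¬F(u)) ∨ ¬((∃y ¬F(y)) ∨ (∃p ∀q (¬F(p) ∨ ¬F(q))))))
Drive negations inward (¬∀x A ≡ ∃x ¬A, ¬∃x A ≡ ∀x ¬A, De Morgan for ∧/∨):
  (∀y F(y)) ∧ (∀p ∃q (F(p) ∧ F(q))) ∧ (∀u F(u)) ∨ (∃u ¬F(u)) ∧ ((∃y ¬F(y)) ∨ (∃p ∀q (¬F(p) ∨ ¬F(q))))
Give each quantifier a distinct variable: u↦v, y↦c, p↦w, q↦w1.
  (∀y F(y)) ∧ (∀p ∃q (F(p) ∧ F(q))) ∧ (∀u F(u)) ∨ (∃v ¬F(v)) ∧ ((∃c ¬F(c)) ∨ (∃w ∀w1 (¬F(w) ∨ ¬F(w1))))
Finally move all quantifiers to the prefix:
  ∀y ∀p ∃q ∀u ∃v ∃c ∃w ∀w1 (F(y) ∧ F(p) ∧ F(q) ∧ F(u) ∨ ¬F(v) ∧ (¬F(c) ∨ ¬F(w) ∨ ¬F(w1)))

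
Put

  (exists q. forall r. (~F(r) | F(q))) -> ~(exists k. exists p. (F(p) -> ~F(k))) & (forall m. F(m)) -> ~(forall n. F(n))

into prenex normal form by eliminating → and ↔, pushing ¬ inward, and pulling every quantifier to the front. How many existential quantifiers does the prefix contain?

First replace A → B with ¬A ∨ B.
  ~(exists q. forall r. (~F(r) | F(q))) | ~(~(exists k. exists p. (~F(p) | ~F(k))) & (forall m. F(m))) | ~(forall n. F(n))
Drive negations inward (¬∀x A ≡ ∃x ¬A, ¬∃x A ≡ ∀x ¬A, De Morgan for ∧/∨):
  (forall q. exists r. (F(r) & ~F(q))) | (exists k. exists p. (~F(p) | ~F(k))) | (exists m. ~F(m)) | (exists n. ~F(n))
Pull the quantifiers to the front (each side's bound variable is not free in the other side):
  forall q. exists r. exists k. exists p. exists m. exists n. (F(r) & ~F(q) | ~F(p) | ~F(k) | ~F(m) | ~F(n))
The prefix is forall q exists r exists k exists p exists m exists n: 1 universal, 5 existential.

5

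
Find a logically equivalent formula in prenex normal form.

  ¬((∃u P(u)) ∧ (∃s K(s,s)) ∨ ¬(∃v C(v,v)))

Drive negations inward (¬∀x A ≡ ∃x ¬A, ¬∃x A ≡ ∀x ¬A, De Morgan for ∧/∨):
  ((∀u ¬P(u)) ∨ (∀s ¬K(s,s))) ∧ (∃v C(v,v))
Extract every quantifier outward, since the variables are now distinct and don't occur free across branches:
  ∀u ∀s ∃v ((¬P(u) ∨ ¬K(s,s)) ∧ C(v,v))

∀u ∀s ∃v ((¬P(u) ∨ ¬K(s,s)) ∧ C(v,v))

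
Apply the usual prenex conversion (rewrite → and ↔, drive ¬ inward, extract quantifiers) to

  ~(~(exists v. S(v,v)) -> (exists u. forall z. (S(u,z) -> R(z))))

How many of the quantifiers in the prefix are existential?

Eliminate → and ↔ using ¬ and ∨.
  ~(~~(exists v. S(v,v)) | (exists u. forall z. (~S(u,z) | R(z))))
Push ¬ through the quantifiers and connectives to reach negation normal form:
  (forall v. ~S(v,v)) & (forall u. exists z. (S(u,z) & ~R(z)))
Pull the quantifiers to the front (each side's bound variable is not free in the other side):
  forall v. forall u. exists z. (~S(v,v) & S(u,z) & ~R(z))
The prefix is forall v forall u exists z: 2 universal, 1 existential.

1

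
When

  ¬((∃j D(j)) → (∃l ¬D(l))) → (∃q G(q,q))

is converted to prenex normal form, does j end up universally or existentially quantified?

First replace A → B with ¬A ∨ B.
  ¬¬(¬(∃j D(j)) ∨ (∃l ¬D(l))) ∨ (∃q G(q,q))
Push ¬ through the quantifiers and connectives to reach negation normal form:
  (∀j ¬D(j)) ∨ (∃l ¬D(l)) ∨ (∃q G(q,q))
All bound variables are already distinct, so no renaming is needed.
Extract every quantifier outward, since the variables are now distinct and don't occur free across branches:
  ∀j ∃l ∃q (¬D(j) ∨ ¬D(l) ∨ G(q,q))
The quantifier ∃j sits under an odd number of negations (counting the antecedent side of each →), so it flips to ∀j.

universal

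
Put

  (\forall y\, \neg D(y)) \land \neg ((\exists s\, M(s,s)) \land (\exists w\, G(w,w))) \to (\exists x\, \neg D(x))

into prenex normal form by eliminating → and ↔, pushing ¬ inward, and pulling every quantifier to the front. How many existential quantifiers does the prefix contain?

Rewrite implications/biconditionals: A → B as ¬A ∨ B.
  \neg ((\forall y\, \neg D(y)) \land \neg ((\exists s\, M(s,s)) \land (\exists w\, G(w,w)))) \lor (\exists x\, \neg D(x))
Push ¬ through the quantifiers and connectives to reach negation normal form:
  (\exists y\, D(y)) \lor (\exists s\, M(s,s)) \land (\exists w\, G(w,w)) \lor (\exists x\, \neg D(x))
All bound variables are already distinct, so no renaming is needed.
Finally move all quantifiers to the prefix:
  \exists y\, \exists s\, \exists w\, \exists x\, (D(y) \lor M(s,s) \land G(w,w) \lor \neg D(x))
The prefix is \exists y \exists s \exists w \exists x: 0 universal, 4 existential.

4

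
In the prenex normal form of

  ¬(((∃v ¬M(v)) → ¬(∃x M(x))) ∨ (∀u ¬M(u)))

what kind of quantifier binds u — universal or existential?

Rewrite implications/biconditionals: A → B as ¬A ∨ B.
  ¬(¬(∃v ¬M(v)) ∨ ¬(∃x M(x)) ∨ (∀u ¬M(u)))
Move each ¬ inward, flipping quantifiers it crosses:
  (∃v ¬M(v)) ∧ (∃x M(x)) ∧ (∃u M(u))
Extract every quantifier outward, since the variables are now distinct and don't occur free across branches:
  ∃v ∃x ∃u (¬M(v) ∧ M(x) ∧ M(u))
The quantifier ∀u sits under an odd number of negations (counting the antecedent side of each →), so it flips to ∃u.

existential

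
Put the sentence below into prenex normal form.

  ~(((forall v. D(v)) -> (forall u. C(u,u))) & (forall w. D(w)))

forall v. exists u. exists w. (D(v) & ~C(u,u) | ~D(w))

Rewrite implications/biconditionals: A → B as ¬A ∨ B.
  ~((~(forall v. D(v)) | (forall u. C(u,u))) & (forall w. D(w)))
Push ¬ through the quantifiers and connectives to reach negation normal form:
  (forall v. D(v)) & (exists u. ~C(u,u)) | (exists w. ~D(w))
All bound variables are already distinct, so no renaming is needed.
Pull the quantifiers to the front (each side's bound variable is not free in the other side):
  forall v. exists u. exists w. (D(v) & ~C(u,u) | ~D(w))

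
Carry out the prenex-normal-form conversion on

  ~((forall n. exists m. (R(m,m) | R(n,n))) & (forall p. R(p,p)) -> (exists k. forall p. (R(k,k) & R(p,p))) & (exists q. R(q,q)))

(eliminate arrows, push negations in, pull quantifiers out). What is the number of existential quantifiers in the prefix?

Rewrite implications/biconditionals: A → B as ¬A ∨ B.
  ~(~((forall n. exists m. (R(m,m) | R(n,n))) & (forall p. R(p,p))) | (exists k. forall p. (R(k,k) & R(p,p))) & (exists q. R(q,q)))
Push ¬ through the quantifiers and connectives to reach negation normal form:
  (forall n. exists m. (R(m,m) | R(n,n))) & (forall p. R(p,p)) & ((forall k. exists p. (~R(k,k) | ~R(p,p))) | (forall q. ~R(q,q)))
Standardize variables apart so no two quantifiers bind the same name: p↦w.
  (forall n. exists m. (R(m,m) | R(n,n))) & (forall p. R(p,p)) & ((forall k. exists w. (~R(k,k) | ~R(w,w))) | (forall q. ~R(q,q)))
Extract every quantifier outward, since the variables are now distinct and don't occur free across branches:
  forall n. exists m. forall p. forall k. exists w. forall q. ((R(m,m) | R(n,n)) & R(p,p) & (~R(k,k) | ~R(w,w) | ~R(q,q)))
The prefix is forall n exists m forall p forall k exists w forall q: 4 universal, 2 existential.

2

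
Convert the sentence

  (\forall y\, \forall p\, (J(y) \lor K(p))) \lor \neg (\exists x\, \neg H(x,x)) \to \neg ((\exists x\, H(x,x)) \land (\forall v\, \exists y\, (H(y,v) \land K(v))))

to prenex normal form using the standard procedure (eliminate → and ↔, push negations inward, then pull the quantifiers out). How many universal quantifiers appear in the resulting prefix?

Eliminate → and ↔ using ¬ and ∨.
  \neg ((\forall y\, \forall p\, (J(y) \lor K(p))) \lor \neg (\exists x\, \neg H(x,x))) \lor \neg ((\exists x\, H(x,x)) \land (\forall v\, \exists y\, (H(y,v) \land K(v))))
Drive negations inward (¬∀x A ≡ ∃x ¬A, ¬∃x A ≡ ∀x ¬A, De Morgan for ∧/∨):
  (\exists y\, \exists p\, (\neg J(y) \land \neg K(p))) \land (\exists x\, \neg H(x,x)) \lor (\forall x\, \neg H(x,x)) \lor (\exists v\, \forall y\, (\neg H(y,v) \lor \neg K(v)))
Rename bound variables to avoid capture: x↦u1, y↦a.
  (\exists y\, \exists p\, (\neg J(y) \land \neg K(p))) \land (\exists x\, \neg H(x,x)) \lor (\forall u1\, \neg H(u1,u1)) \lor (\exists v\, \forall a\, (\neg H(a,v) \lor \neg K(v)))
Finally move all quantifiers to the prefix:
  \exists y\, \exists p\, \exists x\, \forall u1\, \exists v\, \forall a\, (\neg J(y) \land \neg K(p) \land \neg H(x,x) \lor \neg H(u1,u1) \lor \neg H(a,v) \lor \neg K(v))
The prefix is \exists y \exists p \exists x \forall u1 \exists v \forall a: 2 universal, 4 existential.

2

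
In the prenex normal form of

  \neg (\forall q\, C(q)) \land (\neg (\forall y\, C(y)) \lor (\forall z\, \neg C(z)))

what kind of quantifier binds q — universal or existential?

Drive negations inward (¬∀x A ≡ ∃x ¬A, ¬∃x A ≡ ∀x ¬A, De Morgan for ∧/∨):
  (\exists q\, \neg C(q)) \land ((\exists y\, \neg C(y)) \lor (\forall z\, \neg C(z)))
Pull the quantifiers to the front (each side's bound variable is not free in the other side):
  \exists q\, \exists y\, \forall z\, (\neg C(q) \land (\neg C(y) \lor \neg C(z)))
The quantifier \forall q sits under an odd number of negations, so it flips to \exists q.

existential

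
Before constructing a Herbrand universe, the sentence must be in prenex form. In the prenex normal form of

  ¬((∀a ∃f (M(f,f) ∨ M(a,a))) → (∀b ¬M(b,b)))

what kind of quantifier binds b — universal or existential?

Eliminate → and ↔ using ¬ and ∨.
  ¬(¬(∀a ∃f (M(f,f) ∨ M(a,a))) ∨ (∀b ¬M(b,b)))
Move each ¬ inward, flipping quantifiers it crosses:
  (∀a ∃f (M(f,f) ∨ M(a,a))) ∧ (∃b M(b,b))
Pull the quantifiers to the front (each side's bound variable is not free in the other side):
  ∀a ∃f ∃b ((M(f,f) ∨ M(a,a)) ∧ M(b,b))
The quantifier ∀b sits under an odd number of negations (counting the antecedent side of each →), so it flips to ∃b.

existential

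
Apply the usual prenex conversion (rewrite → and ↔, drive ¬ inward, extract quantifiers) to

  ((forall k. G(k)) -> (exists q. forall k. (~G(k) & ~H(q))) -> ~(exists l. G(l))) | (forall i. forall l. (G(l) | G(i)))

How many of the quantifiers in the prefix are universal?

First replace A → B with ¬A ∨ B.
  ~(forall k. G(k)) | ~(exists q. forall k. (~G(k) & ~H(q))) | ~(exists l. G(l)) | (forall i. forall l. (G(l) | G(i)))
Move each ¬ inward, flipping quantifiers it crosses:
  (exists k. ~G(k)) | (forall q. exists k. (G(k) | H(q))) | (forall l. ~G(l)) | (forall i. forall l. (G(l) | G(i)))
Give each quantifier a distinct variable: k↦t, l↦c.
  (exists k. ~G(k)) | (forall q. exists t. (G(t) | H(q))) | (forall l. ~G(l)) | (forall i. forall c. (G(c) | G(i)))
Extract every quantifier outward, since the variables are now distinct and don't occur free across branches:
  exists k. forall q. exists t. forall l. forall i. forall c. (~G(k) | G(t) | H(q) | ~G(l) | G(c) | G(i))
The prefix is exists k forall q exists t forall l forall i forall c: 4 universal, 2 existential.

4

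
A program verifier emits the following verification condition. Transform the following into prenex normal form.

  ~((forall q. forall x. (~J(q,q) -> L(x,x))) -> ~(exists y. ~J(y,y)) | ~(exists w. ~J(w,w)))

forall q. forall x. exists y. exists w. ((J(q,q) | L(x,x)) & ~J(y,y) & ~J(w,w))

Eliminate → and ↔ using ¬ and ∨.
  ~(~(forall q. forall x. (~~J(q,q) | L(x,x))) | ~(exists y. ~J(y,y)) | ~(exists w. ~J(w,w)))
Move each ¬ inward, flipping quantifiers it crosses:
  (forall q. forall x. (J(q,q) | L(x,x))) & (exists y. ~J(y,y)) & (exists w. ~J(w,w))
All bound variables are already distinct, so no renaming is needed.
Pull the quantifiers to the front (each side's bound variable is not free in the other side):
  forall q. forall x. exists y. exists w. ((J(q,q) | L(x,x)) & ~J(y,y) & ~J(w,w))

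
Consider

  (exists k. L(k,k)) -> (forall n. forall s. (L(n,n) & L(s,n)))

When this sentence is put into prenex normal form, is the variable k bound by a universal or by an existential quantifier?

universal

Eliminate → and ↔ using ¬ and ∨.
  ~(exists k. L(k,k)) | (forall n. forall s. (L(n,n) & L(s,n)))
Move each ¬ inward, flipping quantifiers it crosses:
  (forall k. ~L(k,k)) | (forall n. forall s. (L(n,n) & L(s,n)))
All bound variables are already distinct, so no renaming is needed.
Pull the quantifiers to the front (each side's bound variable is not free in the other side):
  forall k. forall n. forall s. (~L(k,k) | L(n,n) & L(s,n))
The quantifier exists k sits under an odd number of negations (counting the antecedent side of each →), so it flips to forall k.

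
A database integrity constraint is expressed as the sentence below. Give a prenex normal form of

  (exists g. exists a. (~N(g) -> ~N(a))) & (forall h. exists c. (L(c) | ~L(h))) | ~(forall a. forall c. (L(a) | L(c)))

First replace A → B with ¬A ∨ B.
  (exists g. exists a. (~~N(g) | ~N(a))) & (forall h. exists c. (L(c) | ~L(h))) | ~(forall a. forall c. (L(a) | L(c)))
Move each ¬ inward, flipping quantifiers it crosses:
  (exists g. exists a. (N(g) | ~N(a))) & (forall h. exists c. (L(c) | ~L(h))) | (exists a. exists c. (~L(a) & ~L(c)))
Rename bound variables to avoid capture: a↦s, c↦w1.
  (exists g. exists a. (N(g) | ~N(a))) & (forall h. exists c. (L(c) | ~L(h))) | (exists s. exists w1. (~L(s) & ~L(w1)))
Pull the quantifiers to the front (each side's bound variable is not free in the other side):
  exists g. exists a. forall h. exists c. exists s. exists w1. ((N(g) | ~N(a)) & (L(c) | ~L(h)) | ~L(s) & ~L(w1))

exists g. exists a. forall h. exists c. exists s. exists w1. ((N(g) | ~N(a)) & (L(c) | ~L(h)) | ~L(s) & ~L(w1))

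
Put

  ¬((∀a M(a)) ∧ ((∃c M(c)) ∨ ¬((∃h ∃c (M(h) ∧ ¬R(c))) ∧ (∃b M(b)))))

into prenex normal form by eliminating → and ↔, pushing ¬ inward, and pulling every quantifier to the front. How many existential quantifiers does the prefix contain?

Move each ¬ inward, flipping quantifiers it crosses:
  (∃a ¬M(a)) ∨ (∀c ¬M(c)) ∧ (∃h ∃c (M(h) ∧ ¬R(c))) ∧ (∃b M(b))
Standardize variables apart so no two quantifiers bind the same name: c↦x1.
  (∃a ¬M(a)) ∨ (∀c ¬M(c)) ∧ (∃h ∃x1 (M(h) ∧ ¬R(x1))) ∧ (∃b M(b))
Pull the quantifiers to the front (each side's bound variable is not free in the other side):
  ∃a ∀c ∃h ∃x1 ∃b (¬M(a) ∨ ¬M(c) ∧ M(h) ∧ ¬R(x1) ∧ M(b))
The prefix is ∃a ∀c ∃h ∃x1 ∃b: 1 universal, 4 existential.

4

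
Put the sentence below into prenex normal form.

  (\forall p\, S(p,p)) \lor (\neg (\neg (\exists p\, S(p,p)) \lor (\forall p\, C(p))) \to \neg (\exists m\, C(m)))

\forall p\, \forall v1\, \forall y\, \forall m\, (S(p,p) \lor \neg S(v1,v1) \lor C(y) \lor \neg C(m))

Rewrite implications/biconditionals: A → B as ¬A ∨ B.
  (\forall p\, S(p,p)) \lor \neg \neg (\neg (\exists p\, S(p,p)) \lor (\forall p\, C(p))) \lor \neg (\exists m\, C(m))
Push ¬ through the quantifiers and connectives to reach negation normal form:
  (\forall p\, S(p,p)) \lor (\forall p\, \neg S(p,p)) \lor (\forall p\, C(p)) \lor (\forall m\, \neg C(m))
Standardize variables apart so no two quantifiers bind the same name: p↦v1, p↦y.
  (\forall p\, S(p,p)) \lor (\forall v1\, \neg S(v1,v1)) \lor (\forall y\, C(y)) \lor (\forall m\, \neg C(m))
Pull the quantifiers to the front (each side's bound variable is not free in the other side):
  \forall p\, \forall v1\, \forall y\, \forall m\, (S(p,p) \lor \neg S(v1,v1) \lor C(y) \lor \neg C(m))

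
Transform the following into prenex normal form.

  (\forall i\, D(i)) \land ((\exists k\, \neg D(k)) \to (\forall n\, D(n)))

Eliminate → and ↔ using ¬ and ∨.
  (\forall i\, D(i)) \land (\neg (\exists k\, \neg D(k)) \lor (\forall n\, D(n)))
Push ¬ through the quantifiers and connectives to reach negation normal form:
  (\forall i\, D(i)) \land ((\forall k\, D(k)) \lor (\forall n\, D(n)))
All bound variables are already distinct, so no renaming is needed.
Extract every quantifier outward, since the variables are now distinct and don't occur free across branches:
  \forall i\, \forall k\, \forall n\, (D(i) \land (D(k) \lor D(n)))

\forall i\, \forall k\, \forall n\, (D(i) \land (D(k) \lor D(n)))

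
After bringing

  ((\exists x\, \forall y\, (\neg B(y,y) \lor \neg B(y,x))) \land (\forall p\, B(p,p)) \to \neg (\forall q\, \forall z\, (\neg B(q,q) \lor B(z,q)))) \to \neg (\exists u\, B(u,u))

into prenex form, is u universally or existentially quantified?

Rewrite implications/biconditionals: A → B as ¬A ∨ B.
  \neg (\neg ((\exists x\, \forall y\, (\neg B(y,y) \lor \neg B(y,x))) \land (\forall p\, B(p,p))) \lor \neg (\forall q\, \forall z\, (\neg B(q,q) \lor B(z,q)))) \lor \neg (\exists u\, B(u,u))
Drive negations inward (¬∀x A ≡ ∃x ¬A, ¬∃x A ≡ ∀x ¬A, De Morgan for ∧/∨):
  (\exists x\, \forall y\, (\neg B(y,y) \lor \neg B(y,x))) \land (\forall p\, B(p,p)) \land (\forall q\, \forall z\, (\neg B(q,q) \lor B(z,q))) \lor (\forall u\, \neg B(u,u))
Pull the quantifiers to the front (each side's bound variable is not free in the other side):
  \exists x\, \forall y\, \forall p\, \forall q\, \forall z\, \forall u\, ((\neg B(y,y) \lor \neg B(y,x)) \land B(p,p) \land (\neg B(q,q) \lor B(z,q)) \lor \neg B(u,u))
The quantifier \exists u sits under an odd number of negations (counting the antecedent side of each →), so it flips to \forall u.

universal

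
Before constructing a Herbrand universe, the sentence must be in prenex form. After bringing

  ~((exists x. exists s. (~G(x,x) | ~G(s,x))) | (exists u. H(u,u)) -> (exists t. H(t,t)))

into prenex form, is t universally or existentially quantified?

Rewrite implications/biconditionals: A → B as ¬A ∨ B.
  ~(~((exists x. exists s. (~G(x,x) | ~G(s,x))) | (exists u. H(u,u))) | (exists t. H(t,t)))
Move each ¬ inward, flipping quantifiers it crosses:
  ((exists x. exists s. (~G(x,x) | ~G(s,x))) | (exists u. H(u,u))) & (forall t. ~H(t,t))
All bound variables are already distinct, so no renaming is needed.
Extract every quantifier outward, since the variables are now distinct and don't occur free across branches:
  exists x. exists s. exists u. forall t. ((~G(x,x) | ~G(s,x) | H(u,u)) & ~H(t,t))
The quantifier exists t sits under an odd number of negations (counting the antecedent side of each →), so it flips to forall t.

universal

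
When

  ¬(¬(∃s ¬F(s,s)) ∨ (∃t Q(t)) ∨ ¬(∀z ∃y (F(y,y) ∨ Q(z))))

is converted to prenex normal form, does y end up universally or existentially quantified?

existential

Push ¬ through the quantifiers and connectives to reach negation normal form:
  (∃s ¬F(s,s)) ∧ (∀t ¬Q(t)) ∧ (∀z ∃y (F(y,y) ∨ Q(z)))
All bound variables are already distinct, so no renaming is needed.
Pull the quantifiers to the front (each side's bound variable is not free in the other side):
  ∃s ∀t ∀z ∃y (¬F(s,s) ∧ ¬Q(t) ∧ (F(y,y) ∨ Q(z)))
The quantifier ∃y sits under an even number of negations, so it remains existential.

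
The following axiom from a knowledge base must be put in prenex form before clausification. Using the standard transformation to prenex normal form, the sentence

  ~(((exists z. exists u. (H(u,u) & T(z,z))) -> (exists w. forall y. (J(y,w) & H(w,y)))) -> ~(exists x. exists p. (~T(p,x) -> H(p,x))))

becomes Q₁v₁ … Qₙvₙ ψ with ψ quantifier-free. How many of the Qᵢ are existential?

Eliminate → and ↔ using ¬ and ∨.
  ~(~(~(exists z. exists u. (H(u,u) & T(z,z))) | (exists w. forall y. (J(y,w) & H(w,y)))) | ~(exists x. exists p. (~~T(p,x) | H(p,x))))
Move each ¬ inward, flipping quantifiers it crosses:
  ((forall z. forall u. (~H(u,u) | ~T(z,z))) | (exists w. forall y. (J(y,w) & H(w,y)))) & (exists x. exists p. (T(p,x) | H(p,x)))
Extract every quantifier outward, since the variables are now distinct and don't occur free across branches:
  forall z. forall u. exists w. forall y. exists x. exists p. ((~H(u,u) | ~T(z,z) | J(y,w) & H(w,y)) & (T(p,x) | H(p,x)))
The prefix is forall z forall u exists w forall y exists x exists p: 3 universal, 3 existential.

3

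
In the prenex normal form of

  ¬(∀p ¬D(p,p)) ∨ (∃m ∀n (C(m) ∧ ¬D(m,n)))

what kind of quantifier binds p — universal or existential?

existential

Push ¬ through the quantifiers and connectives to reach negation normal form:
  (∃p D(p,p)) ∨ (∃m ∀n (C(m) ∧ ¬D(m,n)))
Finally move all quantifiers to the prefix:
  ∃p ∃m ∀n (D(p,p) ∨ C(m) ∧ ¬D(m,n))
The quantifier ∀p sits under an odd number of negations, so it flips to ∃p.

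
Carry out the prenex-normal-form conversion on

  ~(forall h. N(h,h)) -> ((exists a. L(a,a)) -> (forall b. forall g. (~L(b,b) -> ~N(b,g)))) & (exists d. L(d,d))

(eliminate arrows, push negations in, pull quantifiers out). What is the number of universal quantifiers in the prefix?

Eliminate → and ↔ using ¬ and ∨.
  ~~(forall h. N(h,h)) | (~(exists a. L(a,a)) | (forall b. forall g. (~~L(b,b) | ~N(b,g)))) & (exists d. L(d,d))
Move each ¬ inward, flipping quantifiers it crosses:
  (forall h. N(h,h)) | ((forall a. ~L(a,a)) | (forall b. forall g. (L(b,b) | ~N(b,g)))) & (exists d. L(d,d))
All bound variables are already distinct, so no renaming is needed.
Finally move all quantifiers to the prefix:
  forall h. forall a. forall b. forall g. exists d. (N(h,h) | (~L(a,a) | L(b,b) | ~N(b,g)) & L(d,d))
The prefix is forall h forall a forall b forall g exists d: 4 universal, 1 existential.

4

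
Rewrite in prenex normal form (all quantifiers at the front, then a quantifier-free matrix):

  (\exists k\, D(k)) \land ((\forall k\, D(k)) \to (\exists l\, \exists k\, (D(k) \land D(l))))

\exists k\, \exists z1\, \exists l\, \exists v1\, (D(k) \land (\neg D(z1) \lor D(v1) \land D(l)))

Rewrite implications/biconditionals: A → B as ¬A ∨ B.
  (\exists k\, D(k)) \land (\neg (\forall k\, D(k)) \lor (\exists l\, \exists k\, (D(k) \land D(l))))
Drive negations inward (¬∀x A ≡ ∃x ¬A, ¬∃x A ≡ ∀x ¬A, De Morgan for ∧/∨):
  (\exists k\, D(k)) \land ((\exists k\, \neg D(k)) \lor (\exists l\, \exists k\, (D(k) \land D(l))))
Give each quantifier a distinct variable: k↦z1, k↦v1.
  (\exists k\, D(k)) \land ((\exists z1\, \neg D(z1)) \lor (\exists l\, \exists v1\, (D(v1) \land D(l))))
Pull the quantifiers to the front (each side's bound variable is not free in the other side):
  \exists k\, \exists z1\, \exists l\, \exists v1\, (D(k) \land (\neg D(z1) \lor D(v1) \land D(l)))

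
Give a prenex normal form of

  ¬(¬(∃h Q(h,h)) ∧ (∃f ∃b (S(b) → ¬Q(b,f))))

Rewrite implications/biconditionals: A → B as ¬A ∨ B.
  ¬(¬(∃h Q(h,h)) ∧ (∃f ∃b (¬S(b) ∨ ¬Q(b,f))))
Drive negations inward (¬∀x A ≡ ∃x ¬A, ¬∃x A ≡ ∀x ¬A, De Morgan for ∧/∨):
  (∃h Q(h,h)) ∨ (∀f ∀b (S(b) ∧ Q(b,f)))
Finally move all quantifiers to the prefix:
  ∃h ∀f ∀b (Q(h,h) ∨ S(b) ∧ Q(b,f))

∃h ∀f ∀b (Q(h,h) ∨ S(b) ∧ Q(b,f))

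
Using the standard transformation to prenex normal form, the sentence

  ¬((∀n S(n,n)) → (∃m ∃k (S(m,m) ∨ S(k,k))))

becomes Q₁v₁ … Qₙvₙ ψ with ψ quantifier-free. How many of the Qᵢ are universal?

Eliminate → and ↔ using ¬ and ∨.
  ¬(¬(∀n S(n,n)) ∨ (∃m ∃k (S(m,m) ∨ S(k,k))))
Move each ¬ inward, flipping quantifiers it crosses:
  (∀n S(n,n)) ∧ (∀m ∀k (¬S(m,m) ∧ ¬S(k,k)))
All bound variables are already distinct, so no renaming is needed.
Pull the quantifiers to the front (each side's bound variable is not free in the other side):
  ∀n ∀m ∀k (S(n,n) ∧ ¬S(m,m) ∧ ¬S(k,k))
The prefix is ∀n ∀m ∀k: 3 universal, 0 existential.

3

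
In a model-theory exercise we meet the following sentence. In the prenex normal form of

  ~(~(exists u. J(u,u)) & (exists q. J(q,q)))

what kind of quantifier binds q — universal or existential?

Push ¬ through the quantifiers and connectives to reach negation normal form:
  (exists u. J(u,u)) | (forall q. ~J(q,q))
All bound variables are already distinct, so no renaming is needed.
Finally move all quantifiers to the prefix:
  exists u. forall q. (J(u,u) | ~J(q,q))
The quantifier exists q sits under an odd number of negations, so it flips to forall q.

universal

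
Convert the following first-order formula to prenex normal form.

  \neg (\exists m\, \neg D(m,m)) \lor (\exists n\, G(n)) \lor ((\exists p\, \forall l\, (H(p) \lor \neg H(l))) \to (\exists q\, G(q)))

\forall m\, \exists n\, \forall p\, \exists l\, \exists q\, (D(m,m) \lor G(n) \lor \neg H(p) \land H(l) \lor G(q))

First replace A → B with ¬A ∨ B.
  \neg (\exists m\, \neg D(m,m)) \lor (\exists n\, G(n)) \lor \neg (\exists p\, \forall l\, (H(p) \lor \neg H(l))) \lor (\exists q\, G(q))
Push ¬ through the quantifiers and connectives to reach negation normal form:
  (\forall m\, D(m,m)) \lor (\exists n\, G(n)) \lor (\forall p\, \exists l\, (\neg H(p) \land H(l))) \lor (\exists q\, G(q))
All bound variables are already distinct, so no renaming is needed.
Extract every quantifier outward, since the variables are now distinct and don't occur free across branches:
  \forall m\, \exists n\, \forall p\, \exists l\, \exists q\, (D(m,m) \lor G(n) \lor \neg H(p) \land H(l) \lor G(q))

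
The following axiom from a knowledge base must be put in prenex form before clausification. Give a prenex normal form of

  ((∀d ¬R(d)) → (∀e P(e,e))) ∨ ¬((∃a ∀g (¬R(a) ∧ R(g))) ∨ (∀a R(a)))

First replace A → B with ¬A ∨ B.
  ¬(∀d ¬R(d)) ∨ (∀e P(e,e)) ∨ ¬((∃a ∀g (¬R(a) ∧ R(g))) ∨ (∀a R(a)))
Push ¬ through the quantifiers and connectives to reach negation normal form:
  (∃d R(d)) ∨ (∀e P(e,e)) ∨ (∀a ∃g (R(a) ∨ ¬R(g))) ∧ (∃a ¬R(a))
Give each quantifier a distinct variable: a↦t.
  (∃d R(d)) ∨ (∀e P(e,e)) ∨ (∀a ∃g (R(a) ∨ ¬R(g))) ∧ (∃t ¬R(t))
Pull the quantifiers to the front (each side's bound variable is not free in the other side):
  ∃d ∀e ∀a ∃g ∃t (R(d) ∨ P(e,e) ∨ (R(a) ∨ ¬R(g)) ∧ ¬R(t))

∃d ∀e ∀a ∃g ∃t (R(d) ∨ P(e,e) ∨ (R(a) ∨ ¬R(g)) ∧ ¬R(t))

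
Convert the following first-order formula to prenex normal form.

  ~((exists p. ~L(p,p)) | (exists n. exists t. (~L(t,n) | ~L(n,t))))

forall p. forall n. forall t. (L(p,p) & L(t,n) & L(n,t))

Drive negations inward (¬∀x A ≡ ∃x ¬A, ¬∃x A ≡ ∀x ¬A, De Morgan for ∧/∨):
  (forall p. L(p,p)) & (forall n. forall t. (L(t,n) & L(n,t)))
All bound variables are already distinct, so no renaming is needed.
Pull the quantifiers to the front (each side's bound variable is not free in the other side):
  forall p. forall n. forall t. (L(p,p) & L(t,n) & L(n,t))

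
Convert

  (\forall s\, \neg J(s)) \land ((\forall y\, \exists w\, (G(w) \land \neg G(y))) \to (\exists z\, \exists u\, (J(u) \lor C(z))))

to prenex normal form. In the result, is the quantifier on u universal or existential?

existential

First replace A → B with ¬A ∨ B.
  (\forall s\, \neg J(s)) \land (\neg (\forall y\, \exists w\, (G(w) \land \neg G(y))) \lor (\exists z\, \exists u\, (J(u) \lor C(z))))
Move each ¬ inward, flipping quantifiers it crosses:
  (\forall s\, \neg J(s)) \land ((\exists y\, \forall w\, (\neg G(w) \lor G(y))) \lor (\exists z\, \exists u\, (J(u) \lor C(z))))
Extract every quantifier outward, since the variables are now distinct and don't occur free across branches:
  \forall s\, \exists y\, \forall w\, \exists z\, \exists u\, (\neg J(s) \land (\neg G(w) \lor G(y) \lor J(u) \lor C(z)))
The quantifier \exists u sits under an even number of negations (counting the antecedent side of each →), so it remains existential.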